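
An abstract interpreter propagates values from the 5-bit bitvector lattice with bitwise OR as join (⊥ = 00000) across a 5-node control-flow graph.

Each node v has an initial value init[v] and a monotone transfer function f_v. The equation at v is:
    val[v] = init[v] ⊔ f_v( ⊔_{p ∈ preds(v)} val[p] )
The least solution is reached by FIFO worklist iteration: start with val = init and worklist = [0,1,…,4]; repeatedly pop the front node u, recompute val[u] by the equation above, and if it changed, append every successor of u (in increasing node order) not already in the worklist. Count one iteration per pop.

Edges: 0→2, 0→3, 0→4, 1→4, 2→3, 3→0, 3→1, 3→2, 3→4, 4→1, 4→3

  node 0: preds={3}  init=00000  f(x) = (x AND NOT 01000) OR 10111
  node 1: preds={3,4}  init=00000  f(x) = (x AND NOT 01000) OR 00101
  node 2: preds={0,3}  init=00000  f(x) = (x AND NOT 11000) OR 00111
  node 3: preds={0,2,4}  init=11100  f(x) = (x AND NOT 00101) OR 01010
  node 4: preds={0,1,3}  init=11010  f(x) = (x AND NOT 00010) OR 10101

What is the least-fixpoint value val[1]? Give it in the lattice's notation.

Worklist (9 pops):
  #1 pop 0: in=11100 → 10111 (was 00000); enqueue []
  #2 pop 1: in=11110 → 10111 (was 00000); enqueue []
  #3 pop 2: in=11111 → 00111 (was 00000); enqueue []
  #4 pop 3: in=11111 → 11110 (was 11100); enqueue [0,1,2]
  #5 pop 4: in=11111 → 11111 (was 11010); enqueue [3]
  #6 pop 0: in=11110 → 10111 (no change)
  #7 pop 1: in=11111 → 10111 (no change)
  #8 pop 2: in=11111 → 00111 (no change)
  #9 pop 3: in=11111 → 11110 (no change)

Fixpoint:
  val[0] = 10111
  val[1] = 10111
  val[2] = 00111
  val[3] = 11110
  val[4] = 11111

10111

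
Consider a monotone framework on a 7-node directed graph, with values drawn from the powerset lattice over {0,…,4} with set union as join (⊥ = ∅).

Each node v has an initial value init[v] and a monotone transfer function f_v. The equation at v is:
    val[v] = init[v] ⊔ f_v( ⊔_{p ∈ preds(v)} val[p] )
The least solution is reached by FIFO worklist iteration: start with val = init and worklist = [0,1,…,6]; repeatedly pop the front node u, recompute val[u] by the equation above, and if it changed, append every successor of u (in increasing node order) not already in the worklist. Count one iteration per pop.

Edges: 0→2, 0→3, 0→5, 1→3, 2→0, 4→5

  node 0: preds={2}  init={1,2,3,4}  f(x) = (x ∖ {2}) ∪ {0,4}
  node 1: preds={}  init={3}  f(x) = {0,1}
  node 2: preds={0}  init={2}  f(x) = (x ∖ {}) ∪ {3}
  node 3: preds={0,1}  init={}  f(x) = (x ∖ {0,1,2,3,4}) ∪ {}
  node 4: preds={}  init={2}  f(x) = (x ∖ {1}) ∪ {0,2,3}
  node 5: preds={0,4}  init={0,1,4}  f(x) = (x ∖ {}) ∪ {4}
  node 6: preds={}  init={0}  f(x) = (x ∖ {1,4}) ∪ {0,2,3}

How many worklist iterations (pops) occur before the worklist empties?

Worklist (8 pops):
  #1 pop 0: in={2} → {0,1,2,3,4} (was {1,2,3,4}); enqueue []
  #2 pop 1: in={} → {0,1,3} (was {3}); enqueue []
  #3 pop 2: in={0,1,2,3,4} → {0,1,2,3,4} (was {2}); enqueue [0]
  #4 pop 3: in={0,1,2,3,4} → {} (no change)
  #5 pop 4: in={} → {0,2,3} (was {2}); enqueue []
  #6 pop 5: in={0,1,2,3,4} → {0,1,2,3,4} (was {0,1,4}); enqueue []
  #7 pop 6: in={} → {0,2,3} (was {0}); enqueue []
  #8 pop 0: in={0,1,2,3,4} → {0,1,2,3,4} (no change)

Fixpoint:
  val[0] = {0,1,2,3,4}
  val[1] = {0,1,3}
  val[2] = {0,1,2,3,4}
  val[3] = {}
  val[4] = {0,2,3}
  val[5] = {0,1,2,3,4}
  val[6] = {0,2,3}

8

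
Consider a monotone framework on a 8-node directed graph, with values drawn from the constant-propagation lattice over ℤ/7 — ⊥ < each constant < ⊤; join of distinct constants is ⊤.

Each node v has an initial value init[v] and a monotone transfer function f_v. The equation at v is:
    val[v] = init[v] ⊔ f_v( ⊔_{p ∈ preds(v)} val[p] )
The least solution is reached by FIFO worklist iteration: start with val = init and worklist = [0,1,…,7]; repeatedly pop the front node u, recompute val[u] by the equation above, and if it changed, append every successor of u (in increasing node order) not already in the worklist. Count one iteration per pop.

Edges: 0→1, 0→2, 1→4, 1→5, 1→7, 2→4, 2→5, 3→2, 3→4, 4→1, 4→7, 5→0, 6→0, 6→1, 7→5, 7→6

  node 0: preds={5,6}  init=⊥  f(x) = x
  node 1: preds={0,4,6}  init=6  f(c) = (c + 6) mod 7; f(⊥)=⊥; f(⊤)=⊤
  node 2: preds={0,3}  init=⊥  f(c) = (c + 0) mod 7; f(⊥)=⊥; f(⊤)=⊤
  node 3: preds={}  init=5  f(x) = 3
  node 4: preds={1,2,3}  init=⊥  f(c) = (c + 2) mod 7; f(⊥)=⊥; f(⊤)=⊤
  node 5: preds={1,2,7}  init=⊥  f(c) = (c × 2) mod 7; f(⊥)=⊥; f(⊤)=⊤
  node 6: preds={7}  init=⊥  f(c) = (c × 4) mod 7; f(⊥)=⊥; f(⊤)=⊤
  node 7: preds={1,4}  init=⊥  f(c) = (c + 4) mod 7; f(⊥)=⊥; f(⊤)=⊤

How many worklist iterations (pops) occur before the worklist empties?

Worklist (18 pops):
  #1 pop 0: in=⊥ → ⊥ (no change)
  #2 pop 1: in=⊥ → 6 (no change)
  #3 pop 2: in=5 → 5 (was ⊥); enqueue []
  #4 pop 3: in=⊥ → ⊤ (was 5); enqueue [2]
  #5 pop 4: in=⊤ → ⊤ (was ⊥); enqueue [1]
  #6 pop 5: in=⊤ → ⊤ (was ⊥); enqueue [0]
  #7 pop 6: in=⊥ → ⊥ (no change)
  #8 pop 7: in=⊤ → ⊤ (was ⊥); enqueue [5,6]
  #9 pop 2: in=⊤ → ⊤ (was 5); enqueue [4]
  #10 pop 1: in=⊤ → ⊤ (was 6); enqueue [7]
  #11 pop 0: in=⊤ → ⊤ (was ⊥); enqueue [1,2]
  #12 pop 5: in=⊤ → ⊤ (no change)
  #13 pop 6: in=⊤ → ⊤ (was ⊥); enqueue [0]
  #14 pop 4: in=⊤ → ⊤ (no change)
  #15 pop 7: in=⊤ → ⊤ (no change)
  #16 pop 1: in=⊤ → ⊤ (no change)
  #17 pop 2: in=⊤ → ⊤ (no change)
  #18 pop 0: in=⊤ → ⊤ (no change)

Fixpoint:
  val[0] = ⊤
  val[1] = ⊤
  val[2] = ⊤
  val[3] = ⊤
  val[4] = ⊤
  val[5] = ⊤
  val[6] = ⊤
  val[7] = ⊤

18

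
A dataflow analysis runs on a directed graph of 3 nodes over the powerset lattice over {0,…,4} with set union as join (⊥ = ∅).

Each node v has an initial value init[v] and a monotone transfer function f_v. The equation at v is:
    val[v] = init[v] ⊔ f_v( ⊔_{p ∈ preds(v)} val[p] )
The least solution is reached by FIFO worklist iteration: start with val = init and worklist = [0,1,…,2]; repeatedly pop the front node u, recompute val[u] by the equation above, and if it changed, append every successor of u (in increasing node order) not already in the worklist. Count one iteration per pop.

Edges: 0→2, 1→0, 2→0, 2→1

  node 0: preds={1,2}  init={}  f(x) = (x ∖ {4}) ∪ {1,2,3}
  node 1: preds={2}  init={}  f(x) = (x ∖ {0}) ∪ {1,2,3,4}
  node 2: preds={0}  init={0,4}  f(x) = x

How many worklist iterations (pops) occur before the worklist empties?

5

Iteration log — 5 steps:
  step 1. node 0  ⊔preds={0,4}  new={0,1,2,3}  old={}  +wl: 
  step 2. node 1  ⊔preds={0,4}  new={1,2,3,4}  old={}  +wl: 0
  step 3. node 2  ⊔preds={0,1,2,3}  new={0,1,2,3,4}  old={0,4}  +wl: 1
  step 4. node 0  ⊔preds={0,1,2,3,4}  new={0,1,2,3}  stable
  step 5. node 1  ⊔preds={0,1,2,3,4}  new={1,2,3,4}  stable

Least fixpoint reached:
  node 0: {0,1,2,3}
  node 1: {1,2,3,4}
  node 2: {0,1,2,3,4}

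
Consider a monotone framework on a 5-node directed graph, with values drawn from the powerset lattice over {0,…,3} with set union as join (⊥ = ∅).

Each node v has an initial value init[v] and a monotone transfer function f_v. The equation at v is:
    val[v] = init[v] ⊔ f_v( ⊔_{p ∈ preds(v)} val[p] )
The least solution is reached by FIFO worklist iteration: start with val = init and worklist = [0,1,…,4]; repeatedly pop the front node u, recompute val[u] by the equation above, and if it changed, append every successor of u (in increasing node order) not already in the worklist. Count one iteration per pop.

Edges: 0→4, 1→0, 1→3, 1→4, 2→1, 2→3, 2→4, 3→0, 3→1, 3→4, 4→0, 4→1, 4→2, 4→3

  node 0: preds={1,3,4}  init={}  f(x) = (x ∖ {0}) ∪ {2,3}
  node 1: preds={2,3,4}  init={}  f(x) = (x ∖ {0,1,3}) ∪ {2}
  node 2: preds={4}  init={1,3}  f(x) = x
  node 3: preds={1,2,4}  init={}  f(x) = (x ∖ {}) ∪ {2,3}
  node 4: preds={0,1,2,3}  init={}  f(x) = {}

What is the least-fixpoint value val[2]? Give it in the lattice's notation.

Iteration log — 8 steps:
  step 1. node 0  ⊔preds={}  new={2,3}  old={}  +wl: 
  step 2. node 1  ⊔preds={1,3}  new={2}  old={}  +wl: 0
  step 3. node 2  ⊔preds={}  new={1,3}  stable
  step 4. node 3  ⊔preds={1,2,3}  new={1,2,3}  old={}  +wl: 1
  step 5. node 4  ⊔preds={1,2,3}  new={}  stable
  step 6. node 0  ⊔preds={1,2,3}  new={1,2,3}  old={2,3}  +wl: 4
  step 7. node 1  ⊔preds={1,2,3}  new={2}  stable
  step 8. node 4  ⊔preds={1,2,3}  new={}  stable

Least fixpoint reached:
  node 0: {1,2,3}
  node 1: {2}
  node 2: {1,3}
  node 3: {1,2,3}
  node 4: {}

{1,3}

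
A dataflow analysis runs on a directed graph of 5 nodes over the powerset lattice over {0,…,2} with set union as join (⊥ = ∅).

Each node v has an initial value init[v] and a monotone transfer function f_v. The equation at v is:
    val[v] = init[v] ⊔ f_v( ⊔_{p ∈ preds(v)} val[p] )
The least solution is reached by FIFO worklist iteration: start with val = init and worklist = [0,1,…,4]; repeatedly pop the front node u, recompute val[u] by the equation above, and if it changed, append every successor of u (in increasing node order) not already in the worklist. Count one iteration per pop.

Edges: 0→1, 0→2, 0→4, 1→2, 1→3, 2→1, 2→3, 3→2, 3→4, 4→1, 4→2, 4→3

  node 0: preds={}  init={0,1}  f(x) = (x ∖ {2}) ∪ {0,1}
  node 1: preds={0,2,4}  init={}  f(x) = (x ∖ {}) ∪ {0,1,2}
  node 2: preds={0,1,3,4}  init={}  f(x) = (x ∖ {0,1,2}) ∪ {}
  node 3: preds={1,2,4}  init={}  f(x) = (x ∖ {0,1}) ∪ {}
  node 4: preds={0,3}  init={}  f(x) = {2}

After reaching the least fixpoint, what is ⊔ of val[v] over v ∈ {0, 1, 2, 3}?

{0,1,2}

Iteration log — 8 steps:
  step 1. node 0  ⊔preds={}  new={0,1}  stable
  step 2. node 1  ⊔preds={0,1}  new={0,1,2}  old={}  +wl: 
  step 3. node 2  ⊔preds={0,1,2}  new={}  stable
  step 4. node 3  ⊔preds={0,1,2}  new={2}  old={}  +wl: 2
  step 5. node 4  ⊔preds={0,1,2}  new={2}  old={}  +wl: 1,3
  step 6. node 2  ⊔preds={0,1,2}  new={}  stable
  step 7. node 1  ⊔preds={0,1,2}  new={0,1,2}  stable
  step 8. node 3  ⊔preds={0,1,2}  new={2}  stable

Least fixpoint reached:
  node 0: {0,1}
  node 1: {0,1,2}
  node 2: {}
  node 3: {2}
  node 4: {2}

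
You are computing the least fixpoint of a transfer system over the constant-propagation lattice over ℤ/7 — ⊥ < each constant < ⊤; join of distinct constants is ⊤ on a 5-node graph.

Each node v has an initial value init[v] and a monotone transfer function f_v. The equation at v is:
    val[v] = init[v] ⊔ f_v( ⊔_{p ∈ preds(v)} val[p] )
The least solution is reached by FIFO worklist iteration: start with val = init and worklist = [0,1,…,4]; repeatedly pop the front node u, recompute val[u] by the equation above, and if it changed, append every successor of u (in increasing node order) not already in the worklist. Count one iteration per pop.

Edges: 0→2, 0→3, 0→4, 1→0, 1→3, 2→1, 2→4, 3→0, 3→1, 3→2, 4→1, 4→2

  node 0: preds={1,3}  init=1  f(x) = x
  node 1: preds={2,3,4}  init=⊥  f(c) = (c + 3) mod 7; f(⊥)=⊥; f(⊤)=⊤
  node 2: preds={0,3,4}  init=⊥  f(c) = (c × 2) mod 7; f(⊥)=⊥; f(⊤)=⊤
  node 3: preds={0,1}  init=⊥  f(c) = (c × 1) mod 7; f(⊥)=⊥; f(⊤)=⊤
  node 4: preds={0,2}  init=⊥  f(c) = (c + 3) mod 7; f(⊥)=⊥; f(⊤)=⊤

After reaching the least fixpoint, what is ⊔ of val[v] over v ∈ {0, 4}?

Iteration log — 13 steps:
  step 1. node 0  ⊔preds=⊥  new=1  stable
  step 2. node 1  ⊔preds=⊥  new=⊥  stable
  step 3. node 2  ⊔preds=1  new=2  old=⊥  +wl: 1
  step 4. node 3  ⊔preds=1  new=1  old=⊥  +wl: 0,2
  step 5. node 4  ⊔preds=⊤  new=⊤  old=⊥  +wl: 
  step 6. node 1  ⊔preds=⊤  new=⊤  old=⊥  +wl: 3
  step 7. node 0  ⊔preds=⊤  new=⊤  old=1  +wl: 4
  step 8. node 2  ⊔preds=⊤  new=⊤  old=2  +wl: 1
  step 9. node 3  ⊔preds=⊤  new=⊤  old=1  +wl: 0,2
  step 10. node 4  ⊔preds=⊤  new=⊤  stable
  step 11. node 1  ⊔preds=⊤  new=⊤  stable
  step 12. node 0  ⊔preds=⊤  new=⊤  stable
  step 13. node 2  ⊔preds=⊤  new=⊤  stable

Least fixpoint reached:
  node 0: ⊤
  node 1: ⊤
  node 2: ⊤
  node 3: ⊤
  node 4: ⊤

⊤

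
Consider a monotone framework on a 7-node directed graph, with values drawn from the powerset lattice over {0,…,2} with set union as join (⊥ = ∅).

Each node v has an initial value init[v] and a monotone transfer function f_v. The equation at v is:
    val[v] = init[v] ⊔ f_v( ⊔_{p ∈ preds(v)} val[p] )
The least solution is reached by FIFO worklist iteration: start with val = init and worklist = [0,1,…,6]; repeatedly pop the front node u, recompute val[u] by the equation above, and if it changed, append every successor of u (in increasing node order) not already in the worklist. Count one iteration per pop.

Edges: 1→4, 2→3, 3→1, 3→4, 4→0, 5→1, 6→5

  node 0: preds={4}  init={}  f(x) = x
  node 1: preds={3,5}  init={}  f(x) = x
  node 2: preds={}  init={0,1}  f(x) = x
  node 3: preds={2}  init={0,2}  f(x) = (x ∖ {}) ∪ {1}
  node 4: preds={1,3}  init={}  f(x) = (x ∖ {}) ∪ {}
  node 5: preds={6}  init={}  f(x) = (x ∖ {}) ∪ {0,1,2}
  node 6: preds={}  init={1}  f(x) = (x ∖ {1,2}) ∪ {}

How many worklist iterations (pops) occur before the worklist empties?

Iteration log — 10 steps:
  step 1. node 0  ⊔preds={}  new={}  stable
  step 2. node 1  ⊔preds={0,2}  new={0,2}  old={}  +wl: 
  step 3. node 2  ⊔preds={}  new={0,1}  stable
  step 4. node 3  ⊔preds={0,1}  new={0,1,2}  old={0,2}  +wl: 1
  step 5. node 4  ⊔preds={0,1,2}  new={0,1,2}  old={}  +wl: 0
  step 6. node 5  ⊔preds={1}  new={0,1,2}  old={}  +wl: 
  step 7. node 6  ⊔preds={}  new={1}  stable
  step 8. node 1  ⊔preds={0,1,2}  new={0,1,2}  old={0,2}  +wl: 4
  step 9. node 0  ⊔preds={0,1,2}  new={0,1,2}  old={}  +wl: 
  step 10. node 4  ⊔preds={0,1,2}  new={0,1,2}  stable

Least fixpoint reached:
  node 0: {0,1,2}
  node 1: {0,1,2}
  node 2: {0,1}
  node 3: {0,1,2}
  node 4: {0,1,2}
  node 5: {0,1,2}
  node 6: {1}

10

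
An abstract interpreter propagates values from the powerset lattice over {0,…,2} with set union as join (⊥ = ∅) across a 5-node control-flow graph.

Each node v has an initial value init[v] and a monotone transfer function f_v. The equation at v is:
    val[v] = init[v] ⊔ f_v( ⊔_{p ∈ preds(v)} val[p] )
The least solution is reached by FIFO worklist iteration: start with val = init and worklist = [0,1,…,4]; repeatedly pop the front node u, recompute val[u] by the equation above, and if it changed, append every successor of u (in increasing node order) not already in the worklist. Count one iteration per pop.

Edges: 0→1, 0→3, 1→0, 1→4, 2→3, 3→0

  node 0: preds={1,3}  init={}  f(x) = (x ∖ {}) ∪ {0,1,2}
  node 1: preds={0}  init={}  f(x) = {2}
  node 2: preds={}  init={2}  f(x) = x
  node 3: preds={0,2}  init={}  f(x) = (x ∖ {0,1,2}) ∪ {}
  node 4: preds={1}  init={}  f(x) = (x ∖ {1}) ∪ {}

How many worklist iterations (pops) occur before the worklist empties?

Trace (6 dequeues):
  [1] u=0 | in {} | out {0,1,2} | prev {} | push {}
  [2] u=1 | in {0,1,2} | out {2} | prev {} | push {0}
  [3] u=2 | in {} | out {2} | ==
  [4] u=3 | in {0,1,2} | out {} | ==
  [5] u=4 | in {2} | out {2} | prev {} | push {}
  [6] u=0 | in {2} | out {0,1,2} | ==

Converged values:
  [0] {0,1,2}
  [1] {2}
  [2] {2}
  [3] {}
  [4] {2}

6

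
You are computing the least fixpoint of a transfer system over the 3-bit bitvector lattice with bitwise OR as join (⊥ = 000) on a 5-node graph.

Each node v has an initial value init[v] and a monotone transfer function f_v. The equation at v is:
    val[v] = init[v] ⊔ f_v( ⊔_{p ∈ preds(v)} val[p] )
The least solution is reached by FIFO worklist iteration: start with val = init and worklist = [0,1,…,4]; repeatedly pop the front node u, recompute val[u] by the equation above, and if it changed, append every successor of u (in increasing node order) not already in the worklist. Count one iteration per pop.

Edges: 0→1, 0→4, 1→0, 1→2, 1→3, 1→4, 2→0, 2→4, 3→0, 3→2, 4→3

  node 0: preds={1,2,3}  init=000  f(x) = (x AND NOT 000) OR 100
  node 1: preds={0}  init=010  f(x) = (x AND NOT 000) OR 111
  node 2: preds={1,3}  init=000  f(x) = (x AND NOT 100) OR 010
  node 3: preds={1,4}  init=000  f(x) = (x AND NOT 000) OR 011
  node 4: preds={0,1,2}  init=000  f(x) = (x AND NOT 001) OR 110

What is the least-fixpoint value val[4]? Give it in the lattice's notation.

110

Iteration log — 10 steps:
  step 1. node 0  ⊔preds=010  new=110  old=000  +wl: 
  step 2. node 1  ⊔preds=110  new=111  old=010  +wl: 0
  step 3. node 2  ⊔preds=111  new=011  old=000  +wl: 
  step 4. node 3  ⊔preds=111  new=111  old=000  +wl: 2
  step 5. node 4  ⊔preds=111  new=110  old=000  +wl: 3
  step 6. node 0  ⊔preds=111  new=111  old=110  +wl: 1,4
  step 7. node 2  ⊔preds=111  new=011  stable
  step 8. node 3  ⊔preds=111  new=111  stable
  step 9. node 1  ⊔preds=111  new=111  stable
  step 10. node 4  ⊔preds=111  new=110  stable

Least fixpoint reached:
  node 0: 111
  node 1: 111
  node 2: 011
  node 3: 111
  node 4: 110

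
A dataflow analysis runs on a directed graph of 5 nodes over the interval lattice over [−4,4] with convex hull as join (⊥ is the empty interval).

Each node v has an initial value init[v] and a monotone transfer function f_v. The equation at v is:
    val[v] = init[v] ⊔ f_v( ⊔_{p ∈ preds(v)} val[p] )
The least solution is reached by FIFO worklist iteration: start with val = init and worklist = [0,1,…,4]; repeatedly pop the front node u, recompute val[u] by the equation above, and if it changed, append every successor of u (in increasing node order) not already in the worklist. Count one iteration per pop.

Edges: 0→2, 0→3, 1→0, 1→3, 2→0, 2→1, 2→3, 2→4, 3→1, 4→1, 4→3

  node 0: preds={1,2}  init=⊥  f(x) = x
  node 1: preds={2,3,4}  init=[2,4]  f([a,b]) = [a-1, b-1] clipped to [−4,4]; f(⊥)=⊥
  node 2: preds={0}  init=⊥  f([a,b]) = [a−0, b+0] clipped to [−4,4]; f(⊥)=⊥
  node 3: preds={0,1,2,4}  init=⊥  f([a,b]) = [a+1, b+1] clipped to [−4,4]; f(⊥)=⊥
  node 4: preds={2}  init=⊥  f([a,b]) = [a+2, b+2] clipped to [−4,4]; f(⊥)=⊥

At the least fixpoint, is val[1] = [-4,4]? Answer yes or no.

yes

Worklist (57 pops):
  #1 pop 0: in=[2,4] → [2,4] (was ⊥); enqueue []
  #2 pop 1: in=⊥ → [2,4] (no change)
  #3 pop 2: in=[2,4] → [2,4] (was ⊥); enqueue [0,1]
  #4 pop 3: in=[2,4] → [3,4] (was ⊥); enqueue []
  #5 pop 4: in=[2,4] → [4,4] (was ⊥); enqueue [3]
  #6 pop 0: in=[2,4] → [2,4] (no change)
  #7 pop 1: in=[2,4] → [1,4] (was [2,4]); enqueue [0]
  #8 pop 3: in=[1,4] → [2,4] (was [3,4]); enqueue [1]
  #9 pop 0: in=[1,4] → [1,4] (was [2,4]); enqueue [2,3]
  #10 pop 1: in=[2,4] → [1,4] (no change)
  #11 pop 2: in=[1,4] → [1,4] (was [2,4]); enqueue [0,1,4]
  #12 pop 3: in=[1,4] → [2,4] (no change)
  #13 pop 0: in=[1,4] → [1,4] (no change)
  #14 pop 1: in=[1,4] → [0,4] (was [1,4]); enqueue [0,3]
  #15 pop 4: in=[1,4] → [3,4] (was [4,4]); enqueue [1]
  #16 pop 0: in=[0,4] → [0,4] (was [1,4]); enqueue [2]
  #17 pop 3: in=[0,4] → [1,4] (was [2,4]); enqueue []
  #18 pop 1: in=[1,4] → [0,4] (no change)
  #19 pop 2: in=[0,4] → [0,4] (was [1,4]); enqueue [0,1,3,4]
  #20 pop 0: in=[0,4] → [0,4] (no change)
  #21 pop 1: in=[0,4] → [-1,4] (was [0,4]); enqueue [0]
  #22 pop 3: in=[-1,4] → [0,4] (was [1,4]); enqueue [1]
  #23 pop 4: in=[0,4] → [2,4] (was [3,4]); enqueue [3]
  #24 pop 0: in=[-1,4] → [-1,4] (was [0,4]); enqueue [2]
  #25 pop 1: in=[0,4] → [-1,4] (no change)
  #26 pop 3: in=[-1,4] → [0,4] (no change)
  #27 pop 2: in=[-1,4] → [-1,4] (was [0,4]); enqueue [0,1,3,4]
  #28 pop 0: in=[-1,4] → [-1,4] (no change)
  #29 pop 1: in=[-1,4] → [-2,4] (was [-1,4]); enqueue [0]
  #30 pop 3: in=[-2,4] → [-1,4] (was [0,4]); enqueue [1]
  #31 pop 4: in=[-1,4] → [1,4] (was [2,4]); enqueue [3]
  #32 pop 0: in=[-2,4] → [-2,4] (was [-1,4]); enqueue [2]
  #33 pop 1: in=[-1,4] → [-2,4] (no change)
  #34 pop 3: in=[-2,4] → [-1,4] (no change)
  #35 pop 2: in=[-2,4] → [-2,4] (was [-1,4]); enqueue [0,1,3,4]
  #36 pop 0: in=[-2,4] → [-2,4] (no change)
  #37 pop 1: in=[-2,4] → [-3,4] (was [-2,4]); enqueue [0]
  #38 pop 3: in=[-3,4] → [-2,4] (was [-1,4]); enqueue [1]
  #39 pop 4: in=[-2,4] → [0,4] (was [1,4]); enqueue [3]
  #40 pop 0: in=[-3,4] → [-3,4] (was [-2,4]); enqueue [2]
  #41 pop 1: in=[-2,4] → [-3,4] (no change)
  #42 pop 3: in=[-3,4] → [-2,4] (no change)
  #43 pop 2: in=[-3,4] → [-3,4] (was [-2,4]); enqueue [0,1,3,4]
  #44 pop 0: in=[-3,4] → [-3,4] (no change)
  #45 pop 1: in=[-3,4] → [-4,4] (was [-3,4]); enqueue [0]
  #46 pop 3: in=[-4,4] → [-3,4] (was [-2,4]); enqueue [1]
  #47 pop 4: in=[-3,4] → [-1,4] (was [0,4]); enqueue [3]
  #48 pop 0: in=[-4,4] → [-4,4] (was [-3,4]); enqueue [2]
  #49 pop 1: in=[-3,4] → [-4,4] (no change)
  #50 pop 3: in=[-4,4] → [-3,4] (no change)
  #51 pop 2: in=[-4,4] → [-4,4] (was [-3,4]); enqueue [0,1,3,4]
  #52 pop 0: in=[-4,4] → [-4,4] (no change)
  #53 pop 1: in=[-4,4] → [-4,4] (no change)
  #54 pop 3: in=[-4,4] → [-3,4] (no change)
  #55 pop 4: in=[-4,4] → [-2,4] (was [-1,4]); enqueue [1,3]
  #56 pop 1: in=[-4,4] → [-4,4] (no change)
  #57 pop 3: in=[-4,4] → [-3,4] (no change)

Fixpoint:
  val[0] = [-4,4]
  val[1] = [-4,4]
  val[2] = [-4,4]
  val[3] = [-3,4]
  val[4] = [-2,4]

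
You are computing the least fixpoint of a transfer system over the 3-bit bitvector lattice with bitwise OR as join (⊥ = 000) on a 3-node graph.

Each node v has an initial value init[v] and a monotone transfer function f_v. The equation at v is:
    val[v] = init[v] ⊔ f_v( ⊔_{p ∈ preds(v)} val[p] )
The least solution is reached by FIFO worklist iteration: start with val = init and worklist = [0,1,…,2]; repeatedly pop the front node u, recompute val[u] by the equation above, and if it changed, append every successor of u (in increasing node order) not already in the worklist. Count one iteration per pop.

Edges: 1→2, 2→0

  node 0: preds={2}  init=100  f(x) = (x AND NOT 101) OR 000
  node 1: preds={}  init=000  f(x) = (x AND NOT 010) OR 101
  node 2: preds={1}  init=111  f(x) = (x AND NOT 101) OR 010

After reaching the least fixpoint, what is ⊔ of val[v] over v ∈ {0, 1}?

111

Worklist (3 pops):
  #1 pop 0: in=111 → 110 (was 100); enqueue []
  #2 pop 1: in=000 → 101 (was 000); enqueue []
  #3 pop 2: in=101 → 111 (no change)

Fixpoint:
  val[0] = 110
  val[1] = 101
  val[2] = 111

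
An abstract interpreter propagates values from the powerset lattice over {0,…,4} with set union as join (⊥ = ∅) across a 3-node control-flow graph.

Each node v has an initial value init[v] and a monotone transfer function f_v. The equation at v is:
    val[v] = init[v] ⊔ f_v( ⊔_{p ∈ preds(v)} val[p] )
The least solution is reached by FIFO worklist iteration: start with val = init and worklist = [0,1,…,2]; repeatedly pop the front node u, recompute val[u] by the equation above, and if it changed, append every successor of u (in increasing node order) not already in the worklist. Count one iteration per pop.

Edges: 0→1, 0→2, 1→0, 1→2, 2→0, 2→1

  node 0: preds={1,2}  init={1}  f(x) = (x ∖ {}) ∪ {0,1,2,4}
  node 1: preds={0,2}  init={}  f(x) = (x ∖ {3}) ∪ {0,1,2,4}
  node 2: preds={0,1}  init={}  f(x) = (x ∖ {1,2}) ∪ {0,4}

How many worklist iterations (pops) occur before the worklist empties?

5

Worklist (5 pops):
  #1 pop 0: in={} → {0,1,2,4} (was {1}); enqueue []
  #2 pop 1: in={0,1,2,4} → {0,1,2,4} (was {}); enqueue [0]
  #3 pop 2: in={0,1,2,4} → {0,4} (was {}); enqueue [1]
  #4 pop 0: in={0,1,2,4} → {0,1,2,4} (no change)
  #5 pop 1: in={0,1,2,4} → {0,1,2,4} (no change)

Fixpoint:
  val[0] = {0,1,2,4}
  val[1] = {0,1,2,4}
  val[2] = {0,4}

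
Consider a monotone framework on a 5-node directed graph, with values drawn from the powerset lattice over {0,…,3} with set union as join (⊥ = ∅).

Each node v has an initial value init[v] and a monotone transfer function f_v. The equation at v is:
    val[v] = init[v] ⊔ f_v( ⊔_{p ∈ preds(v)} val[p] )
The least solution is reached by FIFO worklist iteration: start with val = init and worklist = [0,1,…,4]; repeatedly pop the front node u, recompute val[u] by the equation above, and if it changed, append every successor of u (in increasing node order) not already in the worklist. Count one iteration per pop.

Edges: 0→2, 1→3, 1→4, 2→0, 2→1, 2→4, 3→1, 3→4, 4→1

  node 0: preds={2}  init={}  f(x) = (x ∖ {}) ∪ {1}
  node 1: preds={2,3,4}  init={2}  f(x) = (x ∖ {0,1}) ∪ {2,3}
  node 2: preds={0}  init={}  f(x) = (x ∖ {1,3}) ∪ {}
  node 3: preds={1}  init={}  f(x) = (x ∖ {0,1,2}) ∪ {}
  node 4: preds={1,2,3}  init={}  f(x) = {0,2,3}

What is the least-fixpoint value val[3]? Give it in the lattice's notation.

Trace (6 dequeues):
  [1] u=0 | in {} | out {1} | prev {} | push {}
  [2] u=1 | in {} | out {2,3} | prev {2} | push {}
  [3] u=2 | in {1} | out {} | ==
  [4] u=3 | in {2,3} | out {3} | prev {} | push {1}
  [5] u=4 | in {2,3} | out {0,2,3} | prev {} | push {}
  [6] u=1 | in {0,2,3} | out {2,3} | ==

Converged values:
  [0] {1}
  [1] {2,3}
  [2] {}
  [3] {3}
  [4] {0,2,3}

{3}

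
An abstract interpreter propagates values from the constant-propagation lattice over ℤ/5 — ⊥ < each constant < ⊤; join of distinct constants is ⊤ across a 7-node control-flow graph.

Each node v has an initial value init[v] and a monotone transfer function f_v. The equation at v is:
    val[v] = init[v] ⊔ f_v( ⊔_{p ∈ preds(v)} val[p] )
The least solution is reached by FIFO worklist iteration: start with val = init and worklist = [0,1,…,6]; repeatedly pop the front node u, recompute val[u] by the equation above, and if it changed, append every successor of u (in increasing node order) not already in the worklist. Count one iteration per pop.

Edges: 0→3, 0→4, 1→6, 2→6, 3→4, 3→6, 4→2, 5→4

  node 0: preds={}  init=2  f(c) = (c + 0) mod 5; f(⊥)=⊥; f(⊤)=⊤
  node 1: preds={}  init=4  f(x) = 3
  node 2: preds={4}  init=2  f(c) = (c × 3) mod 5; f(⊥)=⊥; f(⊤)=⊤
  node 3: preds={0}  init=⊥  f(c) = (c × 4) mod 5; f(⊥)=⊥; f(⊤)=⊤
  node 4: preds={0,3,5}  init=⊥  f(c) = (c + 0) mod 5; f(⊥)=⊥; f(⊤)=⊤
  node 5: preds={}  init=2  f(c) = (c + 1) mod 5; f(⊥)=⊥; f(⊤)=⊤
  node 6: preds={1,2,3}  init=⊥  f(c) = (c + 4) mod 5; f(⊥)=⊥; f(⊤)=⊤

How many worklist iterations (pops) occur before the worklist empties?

Worklist (9 pops):
  #1 pop 0: in=⊥ → 2 (no change)
  #2 pop 1: in=⊥ → ⊤ (was 4); enqueue []
  #3 pop 2: in=⊥ → 2 (no change)
  #4 pop 3: in=2 → 3 (was ⊥); enqueue []
  #5 pop 4: in=⊤ → ⊤ (was ⊥); enqueue [2]
  #6 pop 5: in=⊥ → 2 (no change)
  #7 pop 6: in=⊤ → ⊤ (was ⊥); enqueue []
  #8 pop 2: in=⊤ → ⊤ (was 2); enqueue [6]
  #9 pop 6: in=⊤ → ⊤ (no change)

Fixpoint:
  val[0] = 2
  val[1] = ⊤
  val[2] = ⊤
  val[3] = 3
  val[4] = ⊤
  val[5] = 2
  val[6] = ⊤

9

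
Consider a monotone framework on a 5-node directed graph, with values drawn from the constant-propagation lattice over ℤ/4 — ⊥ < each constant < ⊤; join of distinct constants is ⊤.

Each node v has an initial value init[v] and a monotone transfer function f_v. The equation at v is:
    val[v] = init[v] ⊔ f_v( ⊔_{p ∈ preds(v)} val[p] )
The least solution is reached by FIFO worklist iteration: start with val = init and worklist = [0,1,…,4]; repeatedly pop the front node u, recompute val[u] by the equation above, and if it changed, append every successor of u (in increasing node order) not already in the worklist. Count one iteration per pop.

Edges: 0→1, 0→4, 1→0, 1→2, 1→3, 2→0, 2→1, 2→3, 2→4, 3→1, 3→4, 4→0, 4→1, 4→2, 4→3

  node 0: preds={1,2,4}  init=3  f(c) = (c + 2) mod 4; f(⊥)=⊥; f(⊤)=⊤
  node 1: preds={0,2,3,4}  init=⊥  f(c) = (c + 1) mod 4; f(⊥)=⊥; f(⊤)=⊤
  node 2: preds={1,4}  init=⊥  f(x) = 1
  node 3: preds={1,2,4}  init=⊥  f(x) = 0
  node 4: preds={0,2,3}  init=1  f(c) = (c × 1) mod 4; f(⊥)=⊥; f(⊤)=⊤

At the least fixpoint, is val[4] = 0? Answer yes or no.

no

Trace (10 dequeues):
  [1] u=0 | in 1 | out 3 | ==
  [2] u=1 | in ⊤ | out ⊤ | prev ⊥ | push {0}
  [3] u=2 | in ⊤ | out 1 | prev ⊥ | push {1}
  [4] u=3 | in ⊤ | out 0 | prev ⊥ | push {}
  [5] u=4 | in ⊤ | out ⊤ | prev 1 | push {2,3}
  [6] u=0 | in ⊤ | out ⊤ | prev 3 | push {4}
  [7] u=1 | in ⊤ | out ⊤ | ==
  [8] u=2 | in ⊤ | out 1 | ==
  [9] u=3 | in ⊤ | out 0 | ==
  [10] u=4 | in ⊤ | out ⊤ | ==

Converged values:
  [0] ⊤
  [1] ⊤
  [2] 1
  [3] 0
  [4] ⊤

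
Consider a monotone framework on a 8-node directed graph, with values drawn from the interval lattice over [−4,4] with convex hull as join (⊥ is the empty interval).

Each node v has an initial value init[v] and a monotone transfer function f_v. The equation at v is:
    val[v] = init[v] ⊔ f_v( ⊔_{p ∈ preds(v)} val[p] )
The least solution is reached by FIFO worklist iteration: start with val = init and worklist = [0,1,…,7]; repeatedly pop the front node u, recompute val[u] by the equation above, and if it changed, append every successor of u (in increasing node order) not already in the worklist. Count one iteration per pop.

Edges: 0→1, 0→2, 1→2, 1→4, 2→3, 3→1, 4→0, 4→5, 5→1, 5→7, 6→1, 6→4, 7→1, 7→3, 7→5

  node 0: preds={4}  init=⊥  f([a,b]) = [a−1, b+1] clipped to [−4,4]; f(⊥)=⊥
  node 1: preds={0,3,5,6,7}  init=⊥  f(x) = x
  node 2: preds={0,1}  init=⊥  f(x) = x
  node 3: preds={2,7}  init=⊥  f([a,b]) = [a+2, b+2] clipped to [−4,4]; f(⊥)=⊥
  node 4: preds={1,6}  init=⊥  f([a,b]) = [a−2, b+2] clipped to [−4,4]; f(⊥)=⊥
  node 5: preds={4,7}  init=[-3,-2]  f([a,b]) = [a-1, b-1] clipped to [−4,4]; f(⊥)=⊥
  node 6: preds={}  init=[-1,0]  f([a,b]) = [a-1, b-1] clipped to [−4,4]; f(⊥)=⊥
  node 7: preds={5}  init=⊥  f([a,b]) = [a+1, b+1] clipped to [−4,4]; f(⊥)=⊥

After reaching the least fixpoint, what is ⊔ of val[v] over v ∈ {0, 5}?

Trace (25 dequeues):
  [1] u=0 | in ⊥ | out ⊥ | ==
  [2] u=1 | in [-3,0] | out [-3,0] | prev ⊥ | push {}
  [3] u=2 | in [-3,0] | out [-3,0] | prev ⊥ | push {}
  [4] u=3 | in [-3,0] | out [-1,2] | prev ⊥ | push {1}
  [5] u=4 | in [-3,0] | out [-4,2] | prev ⊥ | push {0}
  [6] u=5 | in [-4,2] | out [-4,1] | prev [-3,-2] | push {}
  [7] u=6 | in ⊥ | out [-1,0] | ==
  [8] u=7 | in [-4,1] | out [-3,2] | prev ⊥ | push {3,5}
  [9] u=1 | in [-4,2] | out [-4,2] | prev [-3,0] | push {2,4}
  [10] u=0 | in [-4,2] | out [-4,3] | prev ⊥ | push {1}
  [11] u=3 | in [-3,2] | out [-1,4] | prev [-1,2] | push {}
  [12] u=5 | in [-4,2] | out [-4,1] | ==
  [13] u=2 | in [-4,3] | out [-4,3] | prev [-3,0] | push {3}
  [14] u=4 | in [-4,2] | out [-4,4] | prev [-4,2] | push {0,5}
  [15] u=1 | in [-4,4] | out [-4,4] | prev [-4,2] | push {2,4}
  [16] u=3 | in [-4,3] | out [-2,4] | prev [-1,4] | push {1}
  [17] u=0 | in [-4,4] | out [-4,4] | prev [-4,3] | push {}
  [18] u=5 | in [-4,4] | out [-4,3] | prev [-4,1] | push {7}
  [19] u=2 | in [-4,4] | out [-4,4] | prev [-4,3] | push {3}
  [20] u=4 | in [-4,4] | out [-4,4] | ==
  [21] u=1 | in [-4,4] | out [-4,4] | ==
  [22] u=7 | in [-4,3] | out [-3,4] | prev [-3,2] | push {1,5}
  [23] u=3 | in [-4,4] | out [-2,4] | ==
  [24] u=1 | in [-4,4] | out [-4,4] | ==
  [25] u=5 | in [-4,4] | out [-4,3] | ==

Converged values:
  [0] [-4,4]
  [1] [-4,4]
  [2] [-4,4]
  [3] [-2,4]
  [4] [-4,4]
  [5] [-4,3]
  [6] [-1,0]
  [7] [-3,4]

[-4,4]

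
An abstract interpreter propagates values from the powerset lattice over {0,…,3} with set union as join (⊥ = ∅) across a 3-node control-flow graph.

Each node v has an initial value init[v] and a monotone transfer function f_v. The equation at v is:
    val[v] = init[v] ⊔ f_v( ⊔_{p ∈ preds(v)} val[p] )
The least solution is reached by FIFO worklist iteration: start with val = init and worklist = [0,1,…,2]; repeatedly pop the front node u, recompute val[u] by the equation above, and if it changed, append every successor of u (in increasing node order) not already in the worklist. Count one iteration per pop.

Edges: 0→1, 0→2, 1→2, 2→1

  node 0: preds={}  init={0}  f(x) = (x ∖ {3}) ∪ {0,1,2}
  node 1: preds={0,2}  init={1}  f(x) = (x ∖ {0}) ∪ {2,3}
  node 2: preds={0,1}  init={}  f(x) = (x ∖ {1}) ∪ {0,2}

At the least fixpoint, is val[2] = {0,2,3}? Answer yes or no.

yes

Trace (4 dequeues):
  [1] u=0 | in {} | out {0,1,2} | prev {0} | push {}
  [2] u=1 | in {0,1,2} | out {1,2,3} | prev {1} | push {}
  [3] u=2 | in {0,1,2,3} | out {0,2,3} | prev {} | push {1}
  [4] u=1 | in {0,1,2,3} | out {1,2,3} | ==

Converged values:
  [0] {0,1,2}
  [1] {1,2,3}
  [2] {0,2,3}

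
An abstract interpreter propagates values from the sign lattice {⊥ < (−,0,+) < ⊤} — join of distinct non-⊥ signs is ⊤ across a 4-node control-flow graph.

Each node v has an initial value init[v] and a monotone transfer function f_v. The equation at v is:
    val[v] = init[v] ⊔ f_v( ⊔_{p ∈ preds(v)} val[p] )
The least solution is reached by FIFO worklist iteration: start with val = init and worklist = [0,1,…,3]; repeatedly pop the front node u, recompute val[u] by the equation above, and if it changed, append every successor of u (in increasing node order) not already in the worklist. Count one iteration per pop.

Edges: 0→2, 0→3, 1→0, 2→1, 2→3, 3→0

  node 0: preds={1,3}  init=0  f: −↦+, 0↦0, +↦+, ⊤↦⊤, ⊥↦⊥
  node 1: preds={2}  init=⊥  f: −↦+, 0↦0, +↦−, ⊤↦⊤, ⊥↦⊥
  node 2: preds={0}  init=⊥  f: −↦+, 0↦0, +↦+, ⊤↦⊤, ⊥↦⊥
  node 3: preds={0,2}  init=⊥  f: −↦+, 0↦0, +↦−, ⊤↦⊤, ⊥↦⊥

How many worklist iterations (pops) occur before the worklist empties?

6

Worklist (6 pops):
  #1 pop 0: in=⊥ → 0 (no change)
  #2 pop 1: in=⊥ → ⊥ (no change)
  #3 pop 2: in=0 → 0 (was ⊥); enqueue [1]
  #4 pop 3: in=0 → 0 (was ⊥); enqueue [0]
  #5 pop 1: in=0 → 0 (was ⊥); enqueue []
  #6 pop 0: in=0 → 0 (no change)

Fixpoint:
  val[0] = 0
  val[1] = 0
  val[2] = 0
  val[3] = 0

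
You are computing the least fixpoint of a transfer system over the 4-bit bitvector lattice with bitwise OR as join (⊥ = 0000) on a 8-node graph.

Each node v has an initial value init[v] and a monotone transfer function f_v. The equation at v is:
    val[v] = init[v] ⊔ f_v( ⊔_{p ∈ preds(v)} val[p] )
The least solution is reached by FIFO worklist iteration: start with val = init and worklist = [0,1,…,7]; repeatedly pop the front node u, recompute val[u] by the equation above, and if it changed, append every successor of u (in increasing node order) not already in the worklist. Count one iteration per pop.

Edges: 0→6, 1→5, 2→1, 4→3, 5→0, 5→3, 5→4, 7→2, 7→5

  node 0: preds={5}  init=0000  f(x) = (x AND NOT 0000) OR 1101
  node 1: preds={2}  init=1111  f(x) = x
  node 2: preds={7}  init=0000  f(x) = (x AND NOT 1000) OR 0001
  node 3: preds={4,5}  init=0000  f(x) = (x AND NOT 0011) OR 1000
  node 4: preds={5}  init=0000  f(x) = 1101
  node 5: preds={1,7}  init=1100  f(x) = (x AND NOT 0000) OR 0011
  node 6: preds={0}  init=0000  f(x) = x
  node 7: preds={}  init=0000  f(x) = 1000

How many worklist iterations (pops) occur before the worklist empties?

15

Worklist (15 pops):
  #1 pop 0: in=1100 → 1101 (was 0000); enqueue []
  #2 pop 1: in=0000 → 1111 (no change)
  #3 pop 2: in=0000 → 0001 (was 0000); enqueue [1]
  #4 pop 3: in=1100 → 1100 (was 0000); enqueue []
  #5 pop 4: in=1100 → 1101 (was 0000); enqueue [3]
  #6 pop 5: in=1111 → 1111 (was 1100); enqueue [0,4]
  #7 pop 6: in=1101 → 1101 (was 0000); enqueue []
  #8 pop 7: in=0000 → 1000 (was 0000); enqueue [2,5]
  #9 pop 1: in=0001 → 1111 (no change)
  #10 pop 3: in=1111 → 1100 (no change)
  #11 pop 0: in=1111 → 1111 (was 1101); enqueue [6]
  #12 pop 4: in=1111 → 1101 (no change)
  #13 pop 2: in=1000 → 0001 (no change)
  #14 pop 5: in=1111 → 1111 (no change)
  #15 pop 6: in=1111 → 1111 (was 1101); enqueue []

Fixpoint:
  val[0] = 1111
  val[1] = 1111
  val[2] = 0001
  val[3] = 1100
  val[4] = 1101
  val[5] = 1111
  val[6] = 1111
  val[7] = 1000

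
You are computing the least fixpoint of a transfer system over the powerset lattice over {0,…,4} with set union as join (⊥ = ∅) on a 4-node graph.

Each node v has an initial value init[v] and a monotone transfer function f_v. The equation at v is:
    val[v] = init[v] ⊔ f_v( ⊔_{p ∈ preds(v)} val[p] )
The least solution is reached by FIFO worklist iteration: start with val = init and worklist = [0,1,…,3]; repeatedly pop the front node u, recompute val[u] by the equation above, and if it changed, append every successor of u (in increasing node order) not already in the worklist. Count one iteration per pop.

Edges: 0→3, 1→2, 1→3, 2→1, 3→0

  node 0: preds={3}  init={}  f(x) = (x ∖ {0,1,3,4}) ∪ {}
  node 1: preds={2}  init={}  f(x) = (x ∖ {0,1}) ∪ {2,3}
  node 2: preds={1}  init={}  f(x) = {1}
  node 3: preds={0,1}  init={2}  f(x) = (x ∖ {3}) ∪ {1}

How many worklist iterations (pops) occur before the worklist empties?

Trace (6 dequeues):
  [1] u=0 | in {2} | out {2} | prev {} | push {}
  [2] u=1 | in {} | out {2,3} | prev {} | push {}
  [3] u=2 | in {2,3} | out {1} | prev {} | push {1}
  [4] u=3 | in {2,3} | out {1,2} | prev {2} | push {0}
  [5] u=1 | in {1} | out {2,3} | ==
  [6] u=0 | in {1,2} | out {2} | ==

Converged values:
  [0] {2}
  [1] {2,3}
  [2] {1}
  [3] {1,2}

6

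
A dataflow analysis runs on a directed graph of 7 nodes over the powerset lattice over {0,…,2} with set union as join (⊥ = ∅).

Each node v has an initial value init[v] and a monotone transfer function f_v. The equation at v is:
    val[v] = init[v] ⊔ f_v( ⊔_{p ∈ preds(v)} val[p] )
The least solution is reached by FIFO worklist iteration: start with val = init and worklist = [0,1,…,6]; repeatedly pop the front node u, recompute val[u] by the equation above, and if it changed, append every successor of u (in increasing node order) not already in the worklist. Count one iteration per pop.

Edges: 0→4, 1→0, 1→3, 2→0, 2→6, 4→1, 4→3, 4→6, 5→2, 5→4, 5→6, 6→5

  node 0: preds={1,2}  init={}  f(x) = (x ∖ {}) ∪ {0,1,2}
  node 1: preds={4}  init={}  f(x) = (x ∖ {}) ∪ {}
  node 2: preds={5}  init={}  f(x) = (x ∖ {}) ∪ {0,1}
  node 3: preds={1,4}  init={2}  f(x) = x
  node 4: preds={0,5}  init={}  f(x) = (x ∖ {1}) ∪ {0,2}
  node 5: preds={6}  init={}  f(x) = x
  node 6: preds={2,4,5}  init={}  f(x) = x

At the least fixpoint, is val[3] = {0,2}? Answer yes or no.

yes

Trace (16 dequeues):
  [1] u=0 | in {} | out {0,1,2} | prev {} | push {}
  [2] u=1 | in {} | out {} | ==
  [3] u=2 | in {} | out {0,1} | prev {} | push {0}
  [4] u=3 | in {} | out {2} | ==
  [5] u=4 | in {0,1,2} | out {0,2} | prev {} | push {1,3}
  [6] u=5 | in {} | out {} | ==
  [7] u=6 | in {0,1,2} | out {0,1,2} | prev {} | push {5}
  [8] u=0 | in {0,1} | out {0,1,2} | ==
  [9] u=1 | in {0,2} | out {0,2} | prev {} | push {0}
  [10] u=3 | in {0,2} | out {0,2} | prev {2} | push {}
  [11] u=5 | in {0,1,2} | out {0,1,2} | prev {} | push {2,4,6}
  [12] u=0 | in {0,1,2} | out {0,1,2} | ==
  [13] u=2 | in {0,1,2} | out {0,1,2} | prev {0,1} | push {0}
  [14] u=4 | in {0,1,2} | out {0,2} | ==
  [15] u=6 | in {0,1,2} | out {0,1,2} | ==
  [16] u=0 | in {0,1,2} | out {0,1,2} | ==

Converged values:
  [0] {0,1,2}
  [1] {0,2}
  [2] {0,1,2}
  [3] {0,2}
  [4] {0,2}
  [5] {0,1,2}
  [6] {0,1,2}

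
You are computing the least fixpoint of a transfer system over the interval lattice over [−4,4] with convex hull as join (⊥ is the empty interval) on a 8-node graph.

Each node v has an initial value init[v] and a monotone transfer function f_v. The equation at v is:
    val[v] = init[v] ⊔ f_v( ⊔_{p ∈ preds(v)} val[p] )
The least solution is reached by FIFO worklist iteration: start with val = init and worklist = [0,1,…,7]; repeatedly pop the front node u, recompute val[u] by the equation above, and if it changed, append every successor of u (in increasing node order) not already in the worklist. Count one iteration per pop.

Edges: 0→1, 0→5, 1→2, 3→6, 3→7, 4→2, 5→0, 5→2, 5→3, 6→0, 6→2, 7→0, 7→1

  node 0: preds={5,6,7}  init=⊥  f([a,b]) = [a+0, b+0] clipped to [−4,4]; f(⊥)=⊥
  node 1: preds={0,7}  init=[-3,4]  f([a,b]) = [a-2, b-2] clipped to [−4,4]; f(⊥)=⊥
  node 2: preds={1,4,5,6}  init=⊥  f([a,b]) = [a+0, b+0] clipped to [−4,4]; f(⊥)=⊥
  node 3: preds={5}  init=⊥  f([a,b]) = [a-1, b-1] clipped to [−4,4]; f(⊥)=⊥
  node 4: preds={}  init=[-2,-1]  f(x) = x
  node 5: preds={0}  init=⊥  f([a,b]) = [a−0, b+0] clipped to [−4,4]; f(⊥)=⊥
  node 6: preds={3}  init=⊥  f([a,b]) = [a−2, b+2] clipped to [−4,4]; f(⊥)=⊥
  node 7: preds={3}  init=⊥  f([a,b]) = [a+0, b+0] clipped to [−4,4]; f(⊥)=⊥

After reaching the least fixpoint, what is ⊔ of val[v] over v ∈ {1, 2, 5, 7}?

[-3,4]

Iteration log — 8 steps:
  step 1. node 0  ⊔preds=⊥  new=⊥  stable
  step 2. node 1  ⊔preds=⊥  new=[-3,4]  stable
  step 3. node 2  ⊔preds=[-3,4]  new=[-3,4]  old=⊥  +wl: 
  step 4. node 3  ⊔preds=⊥  new=⊥  stable
  step 5. node 4  ⊔preds=⊥  new=[-2,-1]  stable
  step 6. node 5  ⊔preds=⊥  new=⊥  stable
  step 7. node 6  ⊔preds=⊥  new=⊥  stable
  step 8. node 7  ⊔preds=⊥  new=⊥  stable

Least fixpoint reached:
  node 0: ⊥
  node 1: [-3,4]
  node 2: [-3,4]
  node 3: ⊥
  node 4: [-2,-1]
  node 5: ⊥
  node 6: ⊥
  node 7: ⊥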